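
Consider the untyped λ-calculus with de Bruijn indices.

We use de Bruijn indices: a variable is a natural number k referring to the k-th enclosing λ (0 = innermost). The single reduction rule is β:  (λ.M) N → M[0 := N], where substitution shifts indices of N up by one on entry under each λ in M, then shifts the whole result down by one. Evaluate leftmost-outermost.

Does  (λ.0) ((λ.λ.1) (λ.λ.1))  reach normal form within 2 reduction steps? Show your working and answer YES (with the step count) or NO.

  start: (λ.0) ((λ.λ.1) (λ.λ.1))
  →1  (λ.λ.1) (λ.λ.1)
  →2  λ.λ.λ.1

Answer: YES — reaches normal form λ.λ.λ.1 in 2 ≤ 2 steps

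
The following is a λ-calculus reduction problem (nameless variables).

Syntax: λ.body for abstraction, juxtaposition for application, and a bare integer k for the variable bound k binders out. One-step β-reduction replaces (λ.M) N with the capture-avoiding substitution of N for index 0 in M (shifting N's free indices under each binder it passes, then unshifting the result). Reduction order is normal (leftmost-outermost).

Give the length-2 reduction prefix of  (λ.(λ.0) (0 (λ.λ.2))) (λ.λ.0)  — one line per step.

Answer: after 2 steps: (λ.λ.0) (λ.λ.λ.λ.0)

Reduction:
  start: (λ.(λ.0) (0 (λ.λ.2))) (λ.λ.0)
  step 1: (λ.0) ((λ.λ.0) (λ.λ.λ.λ.0))
  step 2: (λ.λ.0) (λ.λ.λ.λ.0)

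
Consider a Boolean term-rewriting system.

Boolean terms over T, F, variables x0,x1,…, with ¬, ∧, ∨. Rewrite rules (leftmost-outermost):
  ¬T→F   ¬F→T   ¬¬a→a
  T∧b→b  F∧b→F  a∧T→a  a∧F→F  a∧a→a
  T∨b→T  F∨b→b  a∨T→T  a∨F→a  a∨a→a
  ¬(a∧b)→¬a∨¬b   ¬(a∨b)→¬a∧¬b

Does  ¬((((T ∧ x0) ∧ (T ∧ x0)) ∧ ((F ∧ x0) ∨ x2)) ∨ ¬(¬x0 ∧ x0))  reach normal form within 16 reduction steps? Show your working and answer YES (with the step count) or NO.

Answer: YES — reaches normal form (¬x0 ∨ ¬x2) ∧ (¬x0 ∧ x0) in 13 ≤ 16 steps

Working:
  start: ¬((((T ∧ x0) ∧ (T ∧ x0)) ∧ ((F ∧ x0) ∨ x2)) ∨ ¬(¬x0 ∧ x0))
  →1  ¬(((T ∧ x0) ∧ (T ∧ x0)) ∧ ((F ∧ x0) ∨ x2)) ∧ ¬¬(¬x0 ∧ x0)
  →2  (¬((T ∧ x0) ∧ (T ∧ x0)) ∨ ¬((F ∧ x0) ∨ x2)) ∧ ¬¬(¬x0 ∧ x0)
  →3  ((¬(T ∧ x0) ∨ ¬(T ∧ x0)) ∨ ¬((F ∧ x0) ∨ x2)) ∧ ¬¬(¬x0 ∧ x0)
  →4  (¬(T ∧ x0) ∨ ¬((F ∧ x0) ∨ x2)) ∧ ¬¬(¬x0 ∧ x0)
  →5  ((¬T ∨ ¬x0) ∨ ¬((F ∧ x0) ∨ x2)) ∧ ¬¬(¬x0 ∧ x0)
  →6  ((F ∨ ¬x0) ∨ ¬((F ∧ x0) ∨ x2)) ∧ ¬¬(¬x0 ∧ x0)
  →7  (¬x0 ∨ ¬((F ∧ x0) ∨ x2)) ∧ ¬¬(¬x0 ∧ x0)
  →8  (¬x0 ∨ (¬(F ∧ x0) ∧ ¬x2)) ∧ ¬¬(¬x0 ∧ x0)
  →9  (¬x0 ∨ ((¬F ∨ ¬x0) ∧ ¬x2)) ∧ ¬¬(¬x0 ∧ x0)
  →10  (¬x0 ∨ ((T ∨ ¬x0) ∧ ¬x2)) ∧ ¬¬(¬x0 ∧ x0)
  →11  (¬x0 ∨ (T ∧ ¬x2)) ∧ ¬¬(¬x0 ∧ x0)
  →12  (¬x0 ∨ ¬x2) ∧ ¬¬(¬x0 ∧ x0)
  →13  (¬x0 ∨ ¬x2) ∧ (¬x0 ∧ x0)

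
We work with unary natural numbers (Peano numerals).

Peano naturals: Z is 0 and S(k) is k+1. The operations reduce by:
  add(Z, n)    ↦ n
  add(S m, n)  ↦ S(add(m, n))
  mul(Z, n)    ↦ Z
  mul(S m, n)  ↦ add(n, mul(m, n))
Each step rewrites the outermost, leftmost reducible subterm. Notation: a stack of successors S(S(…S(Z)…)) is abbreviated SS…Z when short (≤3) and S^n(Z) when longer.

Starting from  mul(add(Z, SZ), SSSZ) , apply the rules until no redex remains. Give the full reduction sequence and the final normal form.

  start: mul(add(Z, SZ), SSSZ)
  →1  mul(SZ, SSSZ)
  →2  add(SSSZ, mul(Z, SSSZ))
  →3  S(add(SSZ, mul(Z, SSSZ)))
  →4  S(S(add(SZ, mul(Z, SSSZ))))
  →5  S(S(S(add(Z, mul(Z, SSSZ)))))
  →6  S(S(S(mul(Z, SSSZ))))
  →7  SSSZ

Answer: normal form = SSSZ  (in 7 steps)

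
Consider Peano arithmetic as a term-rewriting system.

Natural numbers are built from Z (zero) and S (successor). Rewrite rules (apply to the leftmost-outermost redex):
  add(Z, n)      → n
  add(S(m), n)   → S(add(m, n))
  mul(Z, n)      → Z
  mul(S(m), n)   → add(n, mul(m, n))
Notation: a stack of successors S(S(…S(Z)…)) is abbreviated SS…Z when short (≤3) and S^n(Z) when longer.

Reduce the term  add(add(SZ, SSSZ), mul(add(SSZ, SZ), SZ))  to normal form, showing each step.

  start: add(add(SZ, SSSZ), mul(add(SSZ, SZ), SZ))
  step 1: add(S(add(Z, SSSZ)), mul(add(SSZ, SZ), SZ))
  step 2: S(add(add(Z, SSSZ), mul(add(SSZ, SZ), SZ)))
  step 3: S(add(SSSZ, mul(add(SSZ, SZ), SZ)))
  step 4: S(S(add(SSZ, mul(add(SSZ, SZ), SZ))))
  step 5: S(S(S(add(SZ, mul(add(SSZ, SZ), SZ)))))
  step 6: S(S(S(S(add(Z, mul(add(SSZ, SZ), SZ))))))
  step 7: S(S(S(S(mul(add(SSZ, SZ), SZ)))))
  step 8: S(S(S(S(mul(S(add(SZ, SZ)), SZ)))))
  step 9: S(S(S(S(add(SZ, mul(add(SZ, SZ), SZ))))))
  step 10: S(S(S(S(S(add(Z, mul(add(SZ, SZ), SZ)))))))
  step 11: S(S(S(S(S(mul(add(SZ, SZ), SZ))))))
  step 12: S(S(S(S(S(mul(S(add(Z, SZ)), SZ))))))
  step 13: S(S(S(S(S(add(SZ, mul(add(Z, SZ), SZ)))))))
  step 14: S(S(S(S(S(S(add(Z, mul(add(Z, SZ), SZ))))))))
  step 15: S(S(S(S(S(S(mul(add(Z, SZ), SZ)))))))
  step 16: S(S(S(S(S(S(mul(SZ, SZ)))))))
  step 17: S(S(S(S(S(S(add(SZ, mul(Z, SZ))))))))
  step 18: S(S(S(S(S(S(S(add(Z, mul(Z, SZ)))))))))
  step 19: S(S(S(S(S(S(S(mul(Z, SZ))))))))
  step 20: S^7(Z)

Answer: normal form = S^7(Z)  (in 20 steps)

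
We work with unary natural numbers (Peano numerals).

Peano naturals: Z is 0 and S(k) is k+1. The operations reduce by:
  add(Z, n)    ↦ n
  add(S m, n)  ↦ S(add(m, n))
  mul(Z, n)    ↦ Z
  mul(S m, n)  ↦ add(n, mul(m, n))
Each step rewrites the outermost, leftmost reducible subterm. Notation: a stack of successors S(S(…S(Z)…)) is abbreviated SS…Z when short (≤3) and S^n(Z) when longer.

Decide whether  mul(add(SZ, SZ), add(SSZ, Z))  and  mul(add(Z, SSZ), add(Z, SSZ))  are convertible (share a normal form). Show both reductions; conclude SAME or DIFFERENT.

Term A:
  start: mul(add(SZ, SZ), add(SSZ, Z))
  [1] mul(S(add(Z, SZ)), add(SSZ, Z))
  [2] add(add(SSZ, Z), mul(add(Z, SZ), add(SSZ, Z)))
  [3] add(S(add(SZ, Z)), mul(add(Z, SZ), add(SSZ, Z)))
  [4] S(add(add(SZ, Z), mul(add(Z, SZ), add(SSZ, Z))))
  [5] S(add(S(add(Z, Z)), mul(add(Z, SZ), add(SSZ, Z))))
  [6] S(S(add(add(Z, Z), mul(add(Z, SZ), add(SSZ, Z)))))
  [7] S(S(add(Z, mul(add(Z, SZ), add(SSZ, Z)))))
  [8] S(S(mul(add(Z, SZ), add(SSZ, Z))))
  [9] S(S(mul(SZ, add(SSZ, Z))))
  [10] S(S(add(add(SSZ, Z), mul(Z, add(SSZ, Z)))))
  [11] S(S(add(S(add(SZ, Z)), mul(Z, add(SSZ, Z)))))
  [12] S(S(S(add(add(SZ, Z), mul(Z, add(SSZ, Z))))))
  [13] S(S(S(add(S(add(Z, Z)), mul(Z, add(SSZ, Z))))))
  [14] S(S(S(S(add(add(Z, Z), mul(Z, add(SSZ, Z)))))))
  [15] S(S(S(S(add(Z, mul(Z, add(SSZ, Z)))))))
  [16] S(S(S(S(mul(Z, add(SSZ, Z))))))
  [17] S^4(Z)

Term B:
  start: mul(add(Z, SSZ), add(Z, SSZ))
  [1] mul(SSZ, add(Z, SSZ))
  [2] add(add(Z, SSZ), mul(SZ, add(Z, SSZ)))
  [3] add(SSZ, mul(SZ, add(Z, SSZ)))
  [4] S(add(SZ, mul(SZ, add(Z, SSZ))))
  [5] S(S(add(Z, mul(SZ, add(Z, SSZ)))))
  [6] S(S(mul(SZ, add(Z, SSZ))))
  [7] S(S(add(add(Z, SSZ), mul(Z, add(Z, SSZ)))))
  [8] S(S(add(SSZ, mul(Z, add(Z, SSZ)))))
  [9] S(S(S(add(SZ, mul(Z, add(Z, SSZ))))))
  [10] S(S(S(S(add(Z, mul(Z, add(Z, SSZ)))))))
  [11] S(S(S(S(mul(Z, add(Z, SSZ))))))
  [12] S^4(Z)

Answer: SAME — A ⇓ S^4(Z), B ⇓ S^4(Z)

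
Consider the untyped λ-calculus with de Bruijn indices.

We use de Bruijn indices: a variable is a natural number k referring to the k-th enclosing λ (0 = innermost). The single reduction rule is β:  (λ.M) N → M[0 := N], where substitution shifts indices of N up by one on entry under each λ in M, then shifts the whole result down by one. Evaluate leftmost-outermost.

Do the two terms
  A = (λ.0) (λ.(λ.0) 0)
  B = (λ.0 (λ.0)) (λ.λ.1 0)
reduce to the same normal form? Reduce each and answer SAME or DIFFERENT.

Answer: SAME — A ⇓ λ.0, B ⇓ λ.0

Reduction:
Term A:
  start: (λ.0) (λ.(λ.0) 0)
  [1] λ.(λ.0) 0
  [2] λ.0

Term B:
  start: (λ.0 (λ.0)) (λ.λ.1 0)
  [1] (λ.λ.1 0) (λ.0)
  [2] λ.(λ.0) 0
  [3] λ.0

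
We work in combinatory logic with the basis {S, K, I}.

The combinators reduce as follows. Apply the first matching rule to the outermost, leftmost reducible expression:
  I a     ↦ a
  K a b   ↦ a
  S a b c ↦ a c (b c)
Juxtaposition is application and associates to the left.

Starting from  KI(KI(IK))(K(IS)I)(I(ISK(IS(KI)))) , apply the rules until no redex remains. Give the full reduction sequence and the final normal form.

  start: KI(KI(IK))(K(IS)I)(I(ISK(IS(KI))))
  →1  I(K(IS)I)(I(ISK(IS(KI))))
  →2  K(IS)I(I(ISK(IS(KI))))
  →3  IS(I(ISK(IS(KI))))
  →4  S(I(ISK(IS(KI))))
  →5  S(ISK(IS(KI)))
  →6  S(SK(IS(KI)))
  →7  S(SK(S(KI)))

Answer: normal form = S(SK(S(KI)))  (in 7 steps)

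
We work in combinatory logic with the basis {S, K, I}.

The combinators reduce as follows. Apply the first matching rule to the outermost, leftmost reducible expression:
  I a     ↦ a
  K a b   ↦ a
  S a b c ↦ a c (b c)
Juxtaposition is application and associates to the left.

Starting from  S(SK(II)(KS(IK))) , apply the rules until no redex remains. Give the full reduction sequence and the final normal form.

Answer: normal form = SS  (in 3 steps)

Reduction:
  start: S(SK(II)(KS(IK)))
  step 1: S(K(KS(IK))(II(KS(IK))))
  step 2: S(KS(IK))
  step 3: SS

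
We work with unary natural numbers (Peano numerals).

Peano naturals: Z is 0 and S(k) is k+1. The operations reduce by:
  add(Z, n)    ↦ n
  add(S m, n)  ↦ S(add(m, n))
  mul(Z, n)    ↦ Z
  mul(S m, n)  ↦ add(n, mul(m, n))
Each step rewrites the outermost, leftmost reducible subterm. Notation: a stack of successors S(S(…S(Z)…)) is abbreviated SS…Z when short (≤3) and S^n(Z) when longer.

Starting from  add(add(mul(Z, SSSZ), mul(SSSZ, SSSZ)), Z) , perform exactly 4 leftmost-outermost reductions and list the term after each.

Answer: after 4 steps: add(S(add(SSZ, mul(SSZ, SSSZ))), Z)

Reduction:
  start: add(add(mul(Z, SSSZ), mul(SSSZ, SSSZ)), Z)
  →1  add(add(Z, mul(SSSZ, SSSZ)), Z)
  →2  add(mul(SSSZ, SSSZ), Z)
  →3  add(add(SSSZ, mul(SSZ, SSSZ)), Z)
  →4  add(S(add(SSZ, mul(SSZ, SSSZ))), Z)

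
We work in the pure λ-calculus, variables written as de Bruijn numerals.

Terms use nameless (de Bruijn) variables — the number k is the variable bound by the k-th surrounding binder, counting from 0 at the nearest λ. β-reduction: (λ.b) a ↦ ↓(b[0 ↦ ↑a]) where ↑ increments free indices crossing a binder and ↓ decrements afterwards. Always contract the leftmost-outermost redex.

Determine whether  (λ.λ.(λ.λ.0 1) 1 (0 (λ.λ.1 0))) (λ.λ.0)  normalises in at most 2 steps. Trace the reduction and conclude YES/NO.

  start: (λ.λ.(λ.λ.0 1) 1 (0 (λ.λ.1 0))) (λ.λ.0)
  [1] λ.(λ.λ.0 1) (λ.λ.0) (0 (λ.λ.1 0))
  [2] λ.(λ.0 (λ.λ.0)) (0 (λ.λ.1 0))

Answer: NO — after 2 steps the term is λ.(λ.0 (λ.λ.0)) (0 (λ.λ.1 0)), not yet normal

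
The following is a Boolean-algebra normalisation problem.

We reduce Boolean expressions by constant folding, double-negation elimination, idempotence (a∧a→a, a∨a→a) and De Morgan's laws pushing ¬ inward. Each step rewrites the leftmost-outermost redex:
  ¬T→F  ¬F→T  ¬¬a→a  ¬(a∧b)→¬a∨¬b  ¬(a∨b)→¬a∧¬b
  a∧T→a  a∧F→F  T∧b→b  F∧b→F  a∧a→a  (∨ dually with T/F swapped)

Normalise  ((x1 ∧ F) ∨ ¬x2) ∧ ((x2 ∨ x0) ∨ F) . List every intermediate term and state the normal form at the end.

Answer: normal form = ¬x2 ∧ (x2 ∨ x0)  (in 3 steps)

Working:
  start: ((x1 ∧ F) ∨ ¬x2) ∧ ((x2 ∨ x0) ∨ F)
  [1] (F ∨ ¬x2) ∧ ((x2 ∨ x0) ∨ F)
  [2] ¬x2 ∧ ((x2 ∨ x0) ∨ F)
  [3] ¬x2 ∧ (x2 ∨ x0)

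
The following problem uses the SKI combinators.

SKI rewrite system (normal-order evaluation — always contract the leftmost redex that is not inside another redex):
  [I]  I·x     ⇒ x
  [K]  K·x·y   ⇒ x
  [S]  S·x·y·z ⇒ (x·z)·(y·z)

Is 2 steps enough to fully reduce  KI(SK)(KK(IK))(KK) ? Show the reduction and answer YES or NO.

  start: KI(SK)(KK(IK))(KK)
  step 1: I(KK(IK))(KK)
  step 2: KK(IK)(KK)

Answer: NO — after 2 steps the term is KK(IK)(KK), not yet normal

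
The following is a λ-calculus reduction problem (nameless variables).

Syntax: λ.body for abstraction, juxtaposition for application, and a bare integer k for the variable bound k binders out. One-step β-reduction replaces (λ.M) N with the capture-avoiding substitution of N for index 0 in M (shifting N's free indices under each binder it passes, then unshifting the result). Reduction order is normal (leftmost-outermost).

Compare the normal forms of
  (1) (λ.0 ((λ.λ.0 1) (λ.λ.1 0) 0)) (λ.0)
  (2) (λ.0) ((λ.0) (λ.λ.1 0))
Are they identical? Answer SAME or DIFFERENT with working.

Term A:
  start: (λ.0 ((λ.λ.0 1) (λ.λ.1 0) 0)) (λ.0)
  →1  (λ.0) ((λ.λ.0 1) (λ.λ.1 0) (λ.0))
  →2  (λ.λ.0 1) (λ.λ.1 0) (λ.0)
  →3  (λ.0 (λ.λ.1 0)) (λ.0)
  →4  (λ.0) (λ.λ.1 0)
  →5  λ.λ.1 0

Term B:
  start: (λ.0) ((λ.0) (λ.λ.1 0))
  →1  (λ.0) (λ.λ.1 0)
  →2  λ.λ.1 0

Answer: SAME — A ⇓ λ.λ.1 0, B ⇓ λ.λ.1 0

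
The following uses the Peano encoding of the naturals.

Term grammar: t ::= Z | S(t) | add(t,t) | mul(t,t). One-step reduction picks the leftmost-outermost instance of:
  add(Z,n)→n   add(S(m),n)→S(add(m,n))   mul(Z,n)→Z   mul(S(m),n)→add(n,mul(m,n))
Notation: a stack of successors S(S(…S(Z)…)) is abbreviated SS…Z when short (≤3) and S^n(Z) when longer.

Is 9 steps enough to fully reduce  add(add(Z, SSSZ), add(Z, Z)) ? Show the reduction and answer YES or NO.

  start: add(add(Z, SSSZ), add(Z, Z))
  [1] add(SSSZ, add(Z, Z))
  [2] S(add(SSZ, add(Z, Z)))
  [3] S(S(add(SZ, add(Z, Z))))
  [4] S(S(S(add(Z, add(Z, Z)))))
  [5] S(S(S(add(Z, Z))))
  [6] SSSZ

Answer: YES — reaches normal form SSSZ in 6 ≤ 9 steps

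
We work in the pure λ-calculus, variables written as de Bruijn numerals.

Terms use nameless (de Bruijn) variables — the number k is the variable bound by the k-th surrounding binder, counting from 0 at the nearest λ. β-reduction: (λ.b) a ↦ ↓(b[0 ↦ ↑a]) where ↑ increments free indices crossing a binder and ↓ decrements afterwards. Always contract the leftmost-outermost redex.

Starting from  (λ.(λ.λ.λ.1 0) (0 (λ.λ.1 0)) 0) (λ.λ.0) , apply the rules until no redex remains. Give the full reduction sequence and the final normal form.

  start: (λ.(λ.λ.λ.1 0) (0 (λ.λ.1 0)) 0) (λ.λ.0)
  step 1: (λ.λ.λ.1 0) ((λ.λ.0) (λ.λ.1 0)) (λ.λ.0)
  step 2: (λ.λ.1 0) (λ.λ.0)
  step 3: λ.(λ.λ.0) 0
  step 4: λ.λ.0

Answer: normal form = λ.λ.0  (in 4 steps)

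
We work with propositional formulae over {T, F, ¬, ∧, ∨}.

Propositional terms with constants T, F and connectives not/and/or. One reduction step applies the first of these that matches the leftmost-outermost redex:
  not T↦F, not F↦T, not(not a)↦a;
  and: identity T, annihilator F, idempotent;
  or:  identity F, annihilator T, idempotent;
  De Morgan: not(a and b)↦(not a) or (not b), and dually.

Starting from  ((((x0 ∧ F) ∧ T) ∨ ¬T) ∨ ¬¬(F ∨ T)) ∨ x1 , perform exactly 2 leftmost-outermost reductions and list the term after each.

  start: ((((x0 ∧ F) ∧ T) ∨ ¬T) ∨ ¬¬(F ∨ T)) ∨ x1
  step 1: (((x0 ∧ F) ∨ ¬T) ∨ ¬¬(F ∨ T)) ∨ x1
  step 2: ((F ∨ ¬T) ∨ ¬¬(F ∨ T)) ∨ x1

Answer: after 2 steps: ((F ∨ ¬T) ∨ ¬¬(F ∨ T)) ∨ x1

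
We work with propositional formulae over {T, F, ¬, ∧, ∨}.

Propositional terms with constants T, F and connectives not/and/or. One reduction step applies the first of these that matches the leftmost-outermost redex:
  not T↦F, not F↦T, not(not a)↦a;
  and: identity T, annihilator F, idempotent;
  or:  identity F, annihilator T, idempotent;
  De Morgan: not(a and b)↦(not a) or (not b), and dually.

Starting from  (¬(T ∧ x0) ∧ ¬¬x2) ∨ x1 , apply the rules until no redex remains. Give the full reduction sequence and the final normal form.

  start: (¬(T ∧ x0) ∧ ¬¬x2) ∨ x1
  →1  ((¬T ∨ ¬x0) ∧ ¬¬x2) ∨ x1
  →2  ((F ∨ ¬x0) ∧ ¬¬x2) ∨ x1
  →3  (¬x0 ∧ ¬¬x2) ∨ x1
  →4  (¬x0 ∧ x2) ∨ x1

Answer: normal form = (¬x0 ∧ x2) ∨ x1  (in 4 steps)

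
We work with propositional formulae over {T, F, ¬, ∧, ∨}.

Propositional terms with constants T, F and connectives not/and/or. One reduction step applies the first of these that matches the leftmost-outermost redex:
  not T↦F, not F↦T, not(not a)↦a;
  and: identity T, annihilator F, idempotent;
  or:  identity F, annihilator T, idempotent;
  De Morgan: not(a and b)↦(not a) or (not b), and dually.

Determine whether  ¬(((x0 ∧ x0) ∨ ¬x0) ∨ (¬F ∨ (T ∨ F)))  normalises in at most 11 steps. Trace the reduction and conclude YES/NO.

  start: ¬(((x0 ∧ x0) ∨ ¬x0) ∨ (¬F ∨ (T ∨ F)))
  →1  ¬((x0 ∧ x0) ∨ ¬x0) ∧ ¬(¬F ∨ (T ∨ F))
  →2  (¬(x0 ∧ x0) ∧ ¬¬x0) ∧ ¬(¬F ∨ (T ∨ F))
  →3  ((¬x0 ∨ ¬x0) ∧ ¬¬x0) ∧ ¬(¬F ∨ (T ∨ F))
  →4  (¬x0 ∧ ¬¬x0) ∧ ¬(¬F ∨ (T ∨ F))
  →5  (¬x0 ∧ x0) ∧ ¬(¬F ∨ (T ∨ F))
  →6  (¬x0 ∧ x0) ∧ (¬¬F ∧ ¬(T ∨ F))
  →7  (¬x0 ∧ x0) ∧ (F ∧ ¬(T ∨ F))
  →8  (¬x0 ∧ x0) ∧ F
  →9  F

Answer: YES — reaches normal form F in 9 ≤ 11 steps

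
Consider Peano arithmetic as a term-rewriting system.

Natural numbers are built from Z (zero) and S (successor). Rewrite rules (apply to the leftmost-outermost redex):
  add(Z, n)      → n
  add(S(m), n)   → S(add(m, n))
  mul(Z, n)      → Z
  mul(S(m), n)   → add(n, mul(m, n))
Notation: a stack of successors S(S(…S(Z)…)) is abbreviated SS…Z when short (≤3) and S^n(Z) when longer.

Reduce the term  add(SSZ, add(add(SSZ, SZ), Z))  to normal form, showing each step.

Answer: normal form = S^5(Z)  (in 10 steps)

Working:
  start: add(SSZ, add(add(SSZ, SZ), Z))
  →1  S(add(SZ, add(add(SSZ, SZ), Z)))
  →2  S(S(add(Z, add(add(SSZ, SZ), Z))))
  →3  S(S(add(add(SSZ, SZ), Z)))
  →4  S(S(add(S(add(SZ, SZ)), Z)))
  →5  S(S(S(add(add(SZ, SZ), Z))))
  →6  S(S(S(add(S(add(Z, SZ)), Z))))
  →7  S(S(S(S(add(add(Z, SZ), Z)))))
  →8  S(S(S(S(add(SZ, Z)))))
  →9  S(S(S(S(S(add(Z, Z))))))
  →10  S^5(Z)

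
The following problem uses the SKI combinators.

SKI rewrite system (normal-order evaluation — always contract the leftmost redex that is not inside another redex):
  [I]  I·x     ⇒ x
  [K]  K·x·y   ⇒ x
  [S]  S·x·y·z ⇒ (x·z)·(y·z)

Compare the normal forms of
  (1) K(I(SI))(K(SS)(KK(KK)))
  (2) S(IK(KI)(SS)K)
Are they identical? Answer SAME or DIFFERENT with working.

Term A:
  start: K(I(SI))(K(SS)(KK(KK)))
  step 1: I(SI)
  step 2: SI

Term B:
  start: S(IK(KI)(SS)K)
  step 1: S(K(KI)(SS)K)
  step 2: S(KIK)
  step 3: SI

Answer: SAME — A ⇓ SI, B ⇓ SI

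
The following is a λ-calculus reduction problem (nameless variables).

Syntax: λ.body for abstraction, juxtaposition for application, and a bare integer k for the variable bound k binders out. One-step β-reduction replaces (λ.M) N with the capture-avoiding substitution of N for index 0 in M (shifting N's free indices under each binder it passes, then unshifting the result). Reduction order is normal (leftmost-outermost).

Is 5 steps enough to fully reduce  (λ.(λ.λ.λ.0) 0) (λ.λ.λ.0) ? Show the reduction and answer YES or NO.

Answer: YES — reaches normal form λ.λ.0 in 2 ≤ 5 steps

Working:
  start: (λ.(λ.λ.λ.0) 0) (λ.λ.λ.0)
  step 1: (λ.λ.λ.0) (λ.λ.λ.0)
  step 2: λ.λ.0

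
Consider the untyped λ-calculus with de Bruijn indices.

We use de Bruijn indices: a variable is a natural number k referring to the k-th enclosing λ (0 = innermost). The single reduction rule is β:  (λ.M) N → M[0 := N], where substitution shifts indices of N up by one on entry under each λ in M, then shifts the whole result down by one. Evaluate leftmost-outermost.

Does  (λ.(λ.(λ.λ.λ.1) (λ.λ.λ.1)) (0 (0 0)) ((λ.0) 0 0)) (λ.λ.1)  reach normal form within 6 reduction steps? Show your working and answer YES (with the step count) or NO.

  start: (λ.(λ.(λ.λ.λ.1) (λ.λ.λ.1)) (0 (0 0)) ((λ.0) 0 0)) (λ.λ.1)
  →1  (λ.(λ.λ.λ.1) (λ.λ.λ.1)) ((λ.λ.1) ((λ.λ.1) (λ.λ.1))) ((λ.0) (λ.λ.1) (λ.λ.1))
  →2  (λ.λ.λ.1) (λ.λ.λ.1) ((λ.0) (λ.λ.1) (λ.λ.1))
  →3  (λ.λ.1) ((λ.0) (λ.λ.1) (λ.λ.1))
  →4  λ.(λ.0) (λ.λ.1) (λ.λ.1)
  →5  λ.(λ.λ.1) (λ.λ.1)
  →6  λ.λ.λ.λ.1

Answer: YES — reaches normal form λ.λ.λ.λ.1 in 6 ≤ 6 steps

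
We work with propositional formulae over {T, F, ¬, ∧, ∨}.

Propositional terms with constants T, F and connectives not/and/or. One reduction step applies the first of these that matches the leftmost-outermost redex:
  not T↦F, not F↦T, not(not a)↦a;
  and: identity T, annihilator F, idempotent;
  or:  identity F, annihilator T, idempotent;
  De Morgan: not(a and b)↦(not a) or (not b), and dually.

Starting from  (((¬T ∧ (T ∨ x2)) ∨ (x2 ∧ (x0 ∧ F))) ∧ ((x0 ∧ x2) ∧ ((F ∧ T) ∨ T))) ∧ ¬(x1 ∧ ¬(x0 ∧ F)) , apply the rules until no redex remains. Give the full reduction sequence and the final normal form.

Answer: normal form = F  (in 7 steps)

Reduction:
  start: (((¬T ∧ (T ∨ x2)) ∨ (x2 ∧ (x0 ∧ F))) ∧ ((x0 ∧ x2) ∧ ((F ∧ T) ∨ T))) ∧ ¬(x1 ∧ ¬(x0 ∧ F))
  step 1: (((F ∧ (T ∨ x2)) ∨ (x2 ∧ (x0 ∧ F))) ∧ ((x0 ∧ x2) ∧ ((F ∧ T) ∨ T))) ∧ ¬(x1 ∧ ¬(x0 ∧ F))
  step 2: ((F ∨ (x2 ∧ (x0 ∧ F))) ∧ ((x0 ∧ x2) ∧ ((F ∧ T) ∨ T))) ∧ ¬(x1 ∧ ¬(x0 ∧ F))
  step 3: ((x2 ∧ (x0 ∧ F)) ∧ ((x0 ∧ x2) ∧ ((F ∧ T) ∨ T))) ∧ ¬(x1 ∧ ¬(x0 ∧ F))
  step 4: ((x2 ∧ F) ∧ ((x0 ∧ x2) ∧ ((F ∧ T) ∨ T))) ∧ ¬(x1 ∧ ¬(x0 ∧ F))
  step 5: (F ∧ ((x0 ∧ x2) ∧ ((F ∧ T) ∨ T))) ∧ ¬(x1 ∧ ¬(x0 ∧ F))
  step 6: F ∧ ¬(x1 ∧ ¬(x0 ∧ F))
  step 7: F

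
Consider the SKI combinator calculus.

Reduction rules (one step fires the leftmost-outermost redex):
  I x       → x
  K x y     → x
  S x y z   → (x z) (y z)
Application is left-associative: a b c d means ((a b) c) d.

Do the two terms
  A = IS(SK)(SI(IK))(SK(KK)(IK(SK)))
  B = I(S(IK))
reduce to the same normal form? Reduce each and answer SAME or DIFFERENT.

Answer: SAME — A ⇓ SK, B ⇓ SK

Reduction:
Term A:
  start: IS(SK)(SI(IK))(SK(KK)(IK(SK)))
  →1  S(SK)(SI(IK))(SK(KK)(IK(SK)))
  →2  SK(SK(KK)(IK(SK)))(SI(IK)(SK(KK)(IK(SK))))
  →3  K(SI(IK)(SK(KK)(IK(SK))))(SK(KK)(IK(SK))(SI(IK)(SK(KK)(IK(SK)))))
  →4  SI(IK)(SK(KK)(IK(SK)))
  →5  I(SK(KK)(IK(SK)))(IK(SK(KK)(IK(SK))))
  →6  SK(KK)(IK(SK))(IK(SK(KK)(IK(SK))))
  →7  K(IK(SK))(KK(IK(SK)))(IK(SK(KK)(IK(SK))))
  →8  IK(SK)(IK(SK(KK)(IK(SK))))
  →9  K(SK)(IK(SK(KK)(IK(SK))))
  →10  SK

Term B:
  start: I(S(IK))
  →1  S(IK)
  →2  SK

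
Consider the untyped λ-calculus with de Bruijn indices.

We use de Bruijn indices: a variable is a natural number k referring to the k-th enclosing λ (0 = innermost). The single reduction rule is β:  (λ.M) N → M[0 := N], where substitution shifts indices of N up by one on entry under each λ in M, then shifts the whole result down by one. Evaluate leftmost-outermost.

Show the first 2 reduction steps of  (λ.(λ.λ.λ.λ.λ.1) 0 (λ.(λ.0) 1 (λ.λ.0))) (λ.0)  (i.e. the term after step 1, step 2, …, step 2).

Answer: after 2 steps: (λ.λ.λ.λ.1) (λ.(λ.0) (λ.0) (λ.λ.0))

Working:
  start: (λ.(λ.λ.λ.λ.λ.1) 0 (λ.(λ.0) 1 (λ.λ.0))) (λ.0)
  →1  (λ.λ.λ.λ.λ.1) (λ.0) (λ.(λ.0) (λ.0) (λ.λ.0))
  →2  (λ.λ.λ.λ.1) (λ.(λ.0) (λ.0) (λ.λ.0))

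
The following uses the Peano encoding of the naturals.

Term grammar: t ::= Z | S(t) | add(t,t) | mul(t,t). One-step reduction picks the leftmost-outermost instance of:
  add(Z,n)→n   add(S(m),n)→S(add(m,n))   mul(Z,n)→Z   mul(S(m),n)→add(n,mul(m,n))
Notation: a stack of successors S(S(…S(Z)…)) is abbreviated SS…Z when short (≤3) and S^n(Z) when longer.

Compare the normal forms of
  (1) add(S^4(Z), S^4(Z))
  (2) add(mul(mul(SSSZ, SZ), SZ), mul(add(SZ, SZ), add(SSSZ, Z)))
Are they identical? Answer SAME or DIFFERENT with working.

Answer: DIFFERENT — A ⇓ S^8(Z), B ⇓ S^9(Z)

Reduction:
Term A:
  start: add(S^4(Z), S^4(Z))
  [1] S(add(SSSZ, S^4(Z)))
  [2] S(S(add(SSZ, S^4(Z))))
  [3] S(S(S(add(SZ, S^4(Z)))))
  [4] S(S(S(S(add(Z, S^4(Z))))))
  [5] S^8(Z)

Term B:
  start: add(mul(mul(SSSZ, SZ), SZ), mul(add(SZ, SZ), add(SSSZ, Z)))
  [1] add(mul(add(SZ, mul(SSZ, SZ)), SZ), mul(add(SZ, SZ), add(SSSZ, Z)))
  [2] add(mul(S(add(Z, mul(SSZ, SZ))), SZ), mul(add(SZ, SZ), add(SSSZ, Z)))
  [3] add(add(SZ, mul(add(Z, mul(SSZ, SZ)), SZ)), mul(add(SZ, SZ), add(SSSZ, Z)))
  [4] add(S(add(Z, mul(add(Z, mul(SSZ, SZ)), SZ))), mul(add(SZ, SZ), add(SSSZ, Z)))
  [5] S(add(add(Z, mul(add(Z, mul(SSZ, SZ)), SZ)), mul(add(SZ, SZ), add(SSSZ, Z))))
  [6] S(add(mul(add(Z, mul(SSZ, SZ)), SZ), mul(add(SZ, SZ), add(SSSZ, Z))))
  [7] S(add(mul(mul(SSZ, SZ), SZ), mul(add(SZ, SZ), add(SSSZ, Z))))
  [8] S(add(mul(add(SZ, mul(SZ, SZ)), SZ), mul(add(SZ, SZ), add(SSSZ, Z))))
  [9] S(add(mul(S(add(Z, mul(SZ, SZ))), SZ), mul(add(SZ, SZ), add(SSSZ, Z))))
  [10] S(add(add(SZ, mul(add(Z, mul(SZ, SZ)), SZ)), mul(add(SZ, SZ), add(SSSZ, Z))))
  [11] S(add(S(add(Z, mul(add(Z, mul(SZ, SZ)), SZ))), mul(add(SZ, SZ), add(SSSZ, Z))))
  [12] S(S(add(add(Z, mul(add(Z, mul(SZ, SZ)), SZ)), mul(add(SZ, SZ), add(SSSZ, Z)))))
  [13] S(S(add(mul(add(Z, mul(SZ, SZ)), SZ), mul(add(SZ, SZ), add(SSSZ, Z)))))
  [14] S(S(add(mul(mul(SZ, SZ), SZ), mul(add(SZ, SZ), add(SSSZ, Z)))))
  [15] S(S(add(mul(add(SZ, mul(Z, SZ)), SZ), mul(add(SZ, SZ), add(SSSZ, Z)))))
  [16] S(S(add(mul(S(add(Z, mul(Z, SZ))), SZ), mul(add(SZ, SZ), add(SSSZ, Z)))))
  [17] S(S(add(add(SZ, mul(add(Z, mul(Z, SZ)), SZ)), mul(add(SZ, SZ), add(SSSZ, Z)))))
  [18] S(S(add(S(add(Z, mul(add(Z, mul(Z, SZ)), SZ))), mul(add(SZ, SZ), add(SSSZ, Z)))))
  [19] S(S(S(add(add(Z, mul(add(Z, mul(Z, SZ)), SZ)), mul(add(SZ, SZ), add(SSSZ, Z))))))
  [20] S(S(S(add(mul(add(Z, mul(Z, SZ)), SZ), mul(add(SZ, SZ), add(SSSZ, Z))))))
  [21] S(S(S(add(mul(mul(Z, SZ), SZ), mul(add(SZ, SZ), add(SSSZ, Z))))))
  [22] S(S(S(add(mul(Z, SZ), mul(add(SZ, SZ), add(SSSZ, Z))))))
  [23] S(S(S(add(Z, mul(add(SZ, SZ), add(SSSZ, Z))))))
  [24] S(S(S(mul(add(SZ, SZ), add(SSSZ, Z)))))
  [25] S(S(S(mul(S(add(Z, SZ)), add(SSSZ, Z)))))
  [26] S(S(S(add(add(SSSZ, Z), mul(add(Z, SZ), add(SSSZ, Z))))))
  [27] S(S(S(add(S(add(SSZ, Z)), mul(add(Z, SZ), add(SSSZ, Z))))))
  [28] S(S(S(S(add(add(SSZ, Z), mul(add(Z, SZ), add(SSSZ, Z)))))))
  [29] S(S(S(S(add(S(add(SZ, Z)), mul(add(Z, SZ), add(SSSZ, Z)))))))
  [30] S(S(S(S(S(add(add(SZ, Z), mul(add(Z, SZ), add(SSSZ, Z))))))))
  [31] S(S(S(S(S(add(S(add(Z, Z)), mul(add(Z, SZ), add(SSSZ, Z))))))))
  [32] S(S(S(S(S(S(add(add(Z, Z), mul(add(Z, SZ), add(SSSZ, Z)))))))))
  [33] S(S(S(S(S(S(add(Z, mul(add(Z, SZ), add(SSSZ, Z)))))))))
  [34] S(S(S(S(S(S(mul(add(Z, SZ), add(SSSZ, Z))))))))
  [35] S(S(S(S(S(S(mul(SZ, add(SSSZ, Z))))))))
  [36] S(S(S(S(S(S(add(add(SSSZ, Z), mul(Z, add(SSSZ, Z)))))))))
  [37] S(S(S(S(S(S(add(S(add(SSZ, Z)), mul(Z, add(SSSZ, Z)))))))))
  [38] S(S(S(S(S(S(S(add(add(SSZ, Z), mul(Z, add(SSSZ, Z))))))))))
  [39] S(S(S(S(S(S(S(add(S(add(SZ, Z)), mul(Z, add(SSSZ, Z))))))))))
  [40] S(S(S(S(S(S(S(S(add(add(SZ, Z), mul(Z, add(SSSZ, Z)))))))))))
  [41] S(S(S(S(S(S(S(S(add(S(add(Z, Z)), mul(Z, add(SSSZ, Z)))))))))))
  [42] S(S(S(S(S(S(S(S(S(add(add(Z, Z), mul(Z, add(SSSZ, Z))))))))))))
  [43] S(S(S(S(S(S(S(S(S(add(Z, mul(Z, add(SSSZ, Z))))))))))))
  [44] S(S(S(S(S(S(S(S(S(mul(Z, add(SSSZ, Z)))))))))))
  [45] S^9(Z)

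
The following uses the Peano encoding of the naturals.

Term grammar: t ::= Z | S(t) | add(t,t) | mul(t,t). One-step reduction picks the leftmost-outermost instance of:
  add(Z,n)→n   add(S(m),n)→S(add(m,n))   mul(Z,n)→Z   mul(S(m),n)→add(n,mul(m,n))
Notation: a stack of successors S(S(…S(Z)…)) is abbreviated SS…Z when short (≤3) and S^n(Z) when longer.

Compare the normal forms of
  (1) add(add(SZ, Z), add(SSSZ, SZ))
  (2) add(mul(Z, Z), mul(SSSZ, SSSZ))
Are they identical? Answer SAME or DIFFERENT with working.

Answer: DIFFERENT — A ⇓ S^5(Z), B ⇓ S^9(Z)

Derivation:
Term A:
  start: add(add(SZ, Z), add(SSSZ, SZ))
  →1  add(S(add(Z, Z)), add(SSSZ, SZ))
  →2  S(add(add(Z, Z), add(SSSZ, SZ)))
  →3  S(add(Z, add(SSSZ, SZ)))
  →4  S(add(SSSZ, SZ))
  →5  S(S(add(SSZ, SZ)))
  →6  S(S(S(add(SZ, SZ))))
  →7  S(S(S(S(add(Z, SZ)))))
  →8  S^5(Z)

Term B:
  start: add(mul(Z, Z), mul(SSSZ, SSSZ))
  →1  add(Z, mul(SSSZ, SSSZ))
  →2  mul(SSSZ, SSSZ)
  →3  add(SSSZ, mul(SSZ, SSSZ))
  →4  S(add(SSZ, mul(SSZ, SSSZ)))
  →5  S(S(add(SZ, mul(SSZ, SSSZ))))
  →6  S(S(S(add(Z, mul(SSZ, SSSZ)))))
  →7  S(S(S(mul(SSZ, SSSZ))))
  →8  S(S(S(add(SSSZ, mul(SZ, SSSZ)))))
  →9  S(S(S(S(add(SSZ, mul(SZ, SSSZ))))))
  →10  S(S(S(S(S(add(SZ, mul(SZ, SSSZ)))))))
  →11  S(S(S(S(S(S(add(Z, mul(SZ, SSSZ))))))))
  →12  S(S(S(S(S(S(mul(SZ, SSSZ)))))))
  →13  S(S(S(S(S(S(add(SSSZ, mul(Z, SSSZ))))))))
  →14  S(S(S(S(S(S(S(add(SSZ, mul(Z, SSSZ)))))))))
  →15  S(S(S(S(S(S(S(S(add(SZ, mul(Z, SSSZ))))))))))
  →16  S(S(S(S(S(S(S(S(S(add(Z, mul(Z, SSSZ)))))))))))
  →17  S(S(S(S(S(S(S(S(S(mul(Z, SSSZ))))))))))
  →18  S^9(Z)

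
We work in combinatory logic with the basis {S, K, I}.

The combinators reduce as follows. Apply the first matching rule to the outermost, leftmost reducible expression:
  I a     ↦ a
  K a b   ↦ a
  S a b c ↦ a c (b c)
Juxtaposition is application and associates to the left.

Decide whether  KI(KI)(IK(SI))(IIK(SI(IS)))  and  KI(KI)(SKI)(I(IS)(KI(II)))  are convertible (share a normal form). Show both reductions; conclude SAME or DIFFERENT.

Term A:
  start: KI(KI)(IK(SI))(IIK(SI(IS)))
  →1  I(IK(SI))(IIK(SI(IS)))
  →2  IK(SI)(IIK(SI(IS)))
  →3  K(SI)(IIK(SI(IS)))
  →4  SI

Term B:
  start: KI(KI)(SKI)(I(IS)(KI(II)))
  →1  I(SKI)(I(IS)(KI(II)))
  →2  SKI(I(IS)(KI(II)))
  →3  K(I(IS)(KI(II)))(I(I(IS)(KI(II))))
  →4  I(IS)(KI(II))
  →5  IS(KI(II))
  →6  S(KI(II))
  →7  SI

Answer: SAME — A ⇓ SI, B ⇓ SI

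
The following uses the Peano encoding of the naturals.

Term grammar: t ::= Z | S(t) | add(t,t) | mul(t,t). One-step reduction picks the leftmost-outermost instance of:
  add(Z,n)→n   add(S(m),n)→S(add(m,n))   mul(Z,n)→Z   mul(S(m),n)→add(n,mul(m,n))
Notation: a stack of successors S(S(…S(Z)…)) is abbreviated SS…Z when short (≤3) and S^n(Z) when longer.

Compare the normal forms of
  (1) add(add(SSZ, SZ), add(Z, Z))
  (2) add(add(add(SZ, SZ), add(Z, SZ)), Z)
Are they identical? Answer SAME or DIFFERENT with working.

Answer: SAME — A ⇓ SSSZ, B ⇓ SSSZ

Working:
Term A:
  start: add(add(SSZ, SZ), add(Z, Z))
  [1] add(S(add(SZ, SZ)), add(Z, Z))
  [2] S(add(add(SZ, SZ), add(Z, Z)))
  [3] S(add(S(add(Z, SZ)), add(Z, Z)))
  [4] S(S(add(add(Z, SZ), add(Z, Z))))
  [5] S(S(add(SZ, add(Z, Z))))
  [6] S(S(S(add(Z, add(Z, Z)))))
  [7] S(S(S(add(Z, Z))))
  [8] SSSZ

Term B:
  start: add(add(add(SZ, SZ), add(Z, SZ)), Z)
  [1] add(add(S(add(Z, SZ)), add(Z, SZ)), Z)
  [2] add(S(add(add(Z, SZ), add(Z, SZ))), Z)
  [3] S(add(add(add(Z, SZ), add(Z, SZ)), Z))
  [4] S(add(add(SZ, add(Z, SZ)), Z))
  [5] S(add(S(add(Z, add(Z, SZ))), Z))
  [6] S(S(add(add(Z, add(Z, SZ)), Z)))
  [7] S(S(add(add(Z, SZ), Z)))
  [8] S(S(add(SZ, Z)))
  [9] S(S(S(add(Z, Z))))
  [10] SSSZ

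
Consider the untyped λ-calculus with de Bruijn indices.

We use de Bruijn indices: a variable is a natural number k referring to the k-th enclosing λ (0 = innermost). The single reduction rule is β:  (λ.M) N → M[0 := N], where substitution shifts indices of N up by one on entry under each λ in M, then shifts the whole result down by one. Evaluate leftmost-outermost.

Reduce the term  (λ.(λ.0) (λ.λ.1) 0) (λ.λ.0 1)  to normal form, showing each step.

Answer: normal form = λ.λ.λ.0 1  (in 3 steps)

Reduction:
  start: (λ.(λ.0) (λ.λ.1) 0) (λ.λ.0 1)
  →1  (λ.0) (λ.λ.1) (λ.λ.0 1)
  →2  (λ.λ.1) (λ.λ.0 1)
  →3  λ.λ.λ.0 1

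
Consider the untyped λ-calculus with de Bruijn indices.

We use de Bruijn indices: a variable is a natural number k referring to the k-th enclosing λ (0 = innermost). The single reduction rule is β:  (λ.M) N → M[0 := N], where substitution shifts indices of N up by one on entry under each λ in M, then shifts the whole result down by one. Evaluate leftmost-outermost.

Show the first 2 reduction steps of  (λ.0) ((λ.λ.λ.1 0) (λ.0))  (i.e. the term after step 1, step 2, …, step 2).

  start: (λ.0) ((λ.λ.λ.1 0) (λ.0))
  step 1: (λ.λ.λ.1 0) (λ.0)
  step 2: λ.λ.1 0

Answer: after 2 steps: λ.λ.1 0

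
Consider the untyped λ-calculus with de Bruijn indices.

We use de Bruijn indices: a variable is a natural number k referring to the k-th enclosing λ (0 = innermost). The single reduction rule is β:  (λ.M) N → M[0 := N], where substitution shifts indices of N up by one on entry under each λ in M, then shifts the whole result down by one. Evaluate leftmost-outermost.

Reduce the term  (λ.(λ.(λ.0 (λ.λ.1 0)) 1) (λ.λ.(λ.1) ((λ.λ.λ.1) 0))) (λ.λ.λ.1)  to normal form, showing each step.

  start: (λ.(λ.(λ.0 (λ.λ.1 0)) 1) (λ.λ.(λ.1) ((λ.λ.λ.1) 0))) (λ.λ.λ.1)
  [1] (λ.(λ.0 (λ.λ.1 0)) (λ.λ.λ.1)) (λ.λ.(λ.1) ((λ.λ.λ.1) 0))
  [2] (λ.0 (λ.λ.1 0)) (λ.λ.λ.1)
  [3] (λ.λ.λ.1) (λ.λ.1 0)
  [4] λ.λ.1

Answer: normal form = λ.λ.1  (in 4 steps)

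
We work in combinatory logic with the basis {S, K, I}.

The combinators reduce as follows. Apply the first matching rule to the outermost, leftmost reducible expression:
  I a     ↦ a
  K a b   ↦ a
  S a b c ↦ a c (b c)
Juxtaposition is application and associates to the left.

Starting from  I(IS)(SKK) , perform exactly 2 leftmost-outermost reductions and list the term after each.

  start: I(IS)(SKK)
  →1  IS(SKK)
  →2  S(SKK)

Answer: after 2 steps: S(SKK)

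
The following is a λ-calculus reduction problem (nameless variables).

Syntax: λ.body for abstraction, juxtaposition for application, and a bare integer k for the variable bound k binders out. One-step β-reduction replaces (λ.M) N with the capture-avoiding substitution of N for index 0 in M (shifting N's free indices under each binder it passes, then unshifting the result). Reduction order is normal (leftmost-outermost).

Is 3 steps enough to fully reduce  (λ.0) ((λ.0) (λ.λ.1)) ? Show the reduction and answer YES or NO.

Answer: YES — reaches normal form λ.λ.1 in 2 ≤ 3 steps

Reduction:
  start: (λ.0) ((λ.0) (λ.λ.1))
  step 1: (λ.0) (λ.λ.1)
  step 2: λ.λ.1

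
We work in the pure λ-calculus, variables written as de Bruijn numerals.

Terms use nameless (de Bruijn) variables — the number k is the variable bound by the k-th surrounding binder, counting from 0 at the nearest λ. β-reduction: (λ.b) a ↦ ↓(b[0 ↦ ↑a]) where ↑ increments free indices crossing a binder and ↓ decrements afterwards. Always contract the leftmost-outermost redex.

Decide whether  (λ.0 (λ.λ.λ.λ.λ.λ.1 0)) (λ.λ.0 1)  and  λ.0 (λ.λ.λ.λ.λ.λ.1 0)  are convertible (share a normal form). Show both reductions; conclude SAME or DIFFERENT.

Term A:
  start: (λ.0 (λ.λ.λ.λ.λ.λ.1 0)) (λ.λ.0 1)
  [1] (λ.λ.0 1) (λ.λ.λ.λ.λ.λ.1 0)
  [2] λ.0 (λ.λ.λ.λ.λ.λ.1 0)

Term B:
  start: λ.0 (λ.λ.λ.λ.λ.λ.1 0)

Answer: SAME — A ⇓ λ.0 (λ.λ.λ.λ.λ.λ.1 0), B ⇓ λ.0 (λ.λ.λ.λ.λ.λ.1 0)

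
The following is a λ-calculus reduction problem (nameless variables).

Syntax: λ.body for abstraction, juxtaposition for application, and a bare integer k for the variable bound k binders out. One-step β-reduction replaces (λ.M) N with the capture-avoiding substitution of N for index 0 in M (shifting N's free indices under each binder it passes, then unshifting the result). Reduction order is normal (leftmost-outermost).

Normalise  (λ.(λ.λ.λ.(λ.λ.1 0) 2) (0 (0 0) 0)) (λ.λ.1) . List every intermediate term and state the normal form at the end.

Answer: normal form = λ.λ.λ.λ.λ.1  (in 7 steps)

Reduction:
  start: (λ.(λ.λ.λ.(λ.λ.1 0) 2) (0 (0 0) 0)) (λ.λ.1)
  step 1: (λ.λ.λ.(λ.λ.1 0) 2) ((λ.λ.1) ((λ.λ.1) (λ.λ.1)) (λ.λ.1))
  step 2: λ.λ.(λ.λ.1 0) ((λ.λ.1) ((λ.λ.1) (λ.λ.1)) (λ.λ.1))
  step 3: λ.λ.λ.(λ.λ.1) ((λ.λ.1) (λ.λ.1)) (λ.λ.1) 0
  step 4: λ.λ.λ.(λ.(λ.λ.1) (λ.λ.1)) (λ.λ.1) 0
  step 5: λ.λ.λ.(λ.λ.1) (λ.λ.1) 0
  step 6: λ.λ.λ.(λ.λ.λ.1) 0
  step 7: λ.λ.λ.λ.λ.1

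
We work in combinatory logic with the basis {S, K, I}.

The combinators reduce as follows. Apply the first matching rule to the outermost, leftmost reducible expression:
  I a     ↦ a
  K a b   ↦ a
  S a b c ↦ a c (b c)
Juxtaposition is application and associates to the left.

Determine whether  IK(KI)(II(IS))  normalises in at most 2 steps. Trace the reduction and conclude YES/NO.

  start: IK(KI)(II(IS))
  →1  K(KI)(II(IS))
  →2  KI

Answer: YES — reaches normal form KI in 2 ≤ 2 steps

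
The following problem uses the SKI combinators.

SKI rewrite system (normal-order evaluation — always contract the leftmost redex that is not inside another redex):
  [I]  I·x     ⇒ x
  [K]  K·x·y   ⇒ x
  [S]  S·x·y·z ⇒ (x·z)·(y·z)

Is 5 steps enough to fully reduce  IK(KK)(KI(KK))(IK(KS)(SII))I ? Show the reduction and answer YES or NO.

  start: IK(KK)(KI(KK))(IK(KS)(SII))I
  →1  K(KK)(KI(KK))(IK(KS)(SII))I
  →2  KK(IK(KS)(SII))I
  →3  KI

Answer: YES — reaches normal form KI in 3 ≤ 5 steps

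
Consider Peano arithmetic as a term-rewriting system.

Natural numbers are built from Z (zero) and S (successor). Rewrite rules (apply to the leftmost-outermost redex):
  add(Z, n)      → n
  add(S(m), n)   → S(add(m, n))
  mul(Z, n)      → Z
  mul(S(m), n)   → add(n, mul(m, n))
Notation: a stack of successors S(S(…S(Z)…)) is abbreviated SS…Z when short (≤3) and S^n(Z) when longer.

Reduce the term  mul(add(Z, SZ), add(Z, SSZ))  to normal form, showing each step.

  start: mul(add(Z, SZ), add(Z, SSZ))
  step 1: mul(SZ, add(Z, SSZ))
  step 2: add(add(Z, SSZ), mul(Z, add(Z, SSZ)))
  step 3: add(SSZ, mul(Z, add(Z, SSZ)))
  step 4: S(add(SZ, mul(Z, add(Z, SSZ))))
  step 5: S(S(add(Z, mul(Z, add(Z, SSZ)))))
  step 6: S(S(mul(Z, add(Z, SSZ))))
  step 7: SSZ

Answer: normal form = SSZ  (in 7 steps)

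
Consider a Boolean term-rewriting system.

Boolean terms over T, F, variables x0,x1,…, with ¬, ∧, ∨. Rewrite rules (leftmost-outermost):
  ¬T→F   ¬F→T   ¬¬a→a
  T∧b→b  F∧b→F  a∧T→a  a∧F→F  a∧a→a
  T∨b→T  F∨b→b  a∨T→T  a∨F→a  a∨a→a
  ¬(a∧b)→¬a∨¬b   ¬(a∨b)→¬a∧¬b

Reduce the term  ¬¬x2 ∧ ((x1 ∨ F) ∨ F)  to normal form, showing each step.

  start: ¬¬x2 ∧ ((x1 ∨ F) ∨ F)
  [1] x2 ∧ ((x1 ∨ F) ∨ F)
  [2] x2 ∧ (x1 ∨ F)
  [3] x2 ∧ x1

Answer: normal form = x2 ∧ x1  (in 3 steps)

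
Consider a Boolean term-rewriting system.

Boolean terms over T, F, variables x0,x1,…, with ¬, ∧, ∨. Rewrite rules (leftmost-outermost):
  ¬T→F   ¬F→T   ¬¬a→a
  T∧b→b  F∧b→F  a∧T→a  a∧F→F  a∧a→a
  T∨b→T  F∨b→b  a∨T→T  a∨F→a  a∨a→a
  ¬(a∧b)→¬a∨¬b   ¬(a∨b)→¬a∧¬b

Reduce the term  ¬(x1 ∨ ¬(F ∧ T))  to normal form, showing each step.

Answer: normal form = F  (in 4 steps)

Derivation:
  start: ¬(x1 ∨ ¬(F ∧ T))
  step 1: ¬x1 ∧ ¬¬(F ∧ T)
  step 2: ¬x1 ∧ (F ∧ T)
  step 3: ¬x1 ∧ F
  step 4: F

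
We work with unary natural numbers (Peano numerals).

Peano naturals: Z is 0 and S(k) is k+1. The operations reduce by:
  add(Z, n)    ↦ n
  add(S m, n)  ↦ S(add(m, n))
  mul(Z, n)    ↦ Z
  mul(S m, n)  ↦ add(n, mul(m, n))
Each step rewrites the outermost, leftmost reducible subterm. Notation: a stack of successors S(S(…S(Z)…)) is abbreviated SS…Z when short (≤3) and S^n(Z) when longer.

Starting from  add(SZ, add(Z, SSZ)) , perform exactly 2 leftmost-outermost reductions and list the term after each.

  start: add(SZ, add(Z, SSZ))
  [1] S(add(Z, add(Z, SSZ)))
  [2] S(add(Z, SSZ))

Answer: after 2 steps: S(add(Z, SSZ))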